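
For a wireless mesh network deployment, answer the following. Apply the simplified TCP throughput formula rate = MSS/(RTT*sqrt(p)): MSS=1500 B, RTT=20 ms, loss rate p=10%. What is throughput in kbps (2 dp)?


Given: MSS = 1500 bytes, RTT = 20 ms, loss = 10%
RTT in seconds = 20 / 1000 = 0.02
Loss rate = 10% = 0.1
sqrt(loss) = sqrt(0.1) = 0.316227766017
Throughput (bytes/s) = 1500 / (0.02 * 0.316227766017) = 237170.8245
Throughput (kbps) = 237170.8245 * 8 / 1000 = 1897.366596 -> 1897.37 kbps (2 dp)

1897.37


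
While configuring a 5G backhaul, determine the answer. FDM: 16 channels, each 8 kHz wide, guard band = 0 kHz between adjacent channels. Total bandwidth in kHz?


Given: 16 channels, 8 kHz each, guard = 0 kHz
Channel bandwidth = 16 * 8 = 128 kHz
Guard bands = 15 gaps * 0 kHz = 0 kHz
Total = 128 + 0 = 128 kHz

128


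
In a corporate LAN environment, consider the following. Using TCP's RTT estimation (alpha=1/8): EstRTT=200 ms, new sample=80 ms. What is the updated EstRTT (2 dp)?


Given: EstRTT = 200 ms, SampleRTT = 80 ms, alpha = 1/8
New EstRTT = (1 - alpha) * EstRTT + alpha * SampleRTT
(7/8) * 200 = 175
(1/8) * 80 = 10
New EstRTT = 175 + 10 = 185 ms -> 185.00 ms (2 dp)

185.00


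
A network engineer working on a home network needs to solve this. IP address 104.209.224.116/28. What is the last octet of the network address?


Given: IP = 104.209.224.116, prefix = /28
Subnet mask = 255.255.255.240
Last octet of IP: 116
Last octet of mask: 240
Network last octet = 116 AND 240 = 112

112


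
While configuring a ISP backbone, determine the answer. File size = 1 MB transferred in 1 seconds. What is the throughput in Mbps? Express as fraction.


Given: file = 1 MB, time = 1 s
File in Mb = 1 * 8 = 8 Mb
Throughput = 8 / 1 Mbps
Throughput = 8 Mbps

8


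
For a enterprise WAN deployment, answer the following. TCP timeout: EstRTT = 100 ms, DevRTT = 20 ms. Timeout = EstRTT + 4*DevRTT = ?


Given: EstRTT = 100 ms, DevRTT = 20 ms
Timeout = EstRTT + 4 * DevRTT
4 * DevRTT = 4 * 20 = 80
Timeout = 100 + 80 = 180 ms

180


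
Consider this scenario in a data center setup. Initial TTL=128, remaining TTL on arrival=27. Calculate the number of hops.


Given: initial TTL = 128, received TTL = 27
Hops = initial TTL - received TTL
Hops = 128 - 27 = 101

101


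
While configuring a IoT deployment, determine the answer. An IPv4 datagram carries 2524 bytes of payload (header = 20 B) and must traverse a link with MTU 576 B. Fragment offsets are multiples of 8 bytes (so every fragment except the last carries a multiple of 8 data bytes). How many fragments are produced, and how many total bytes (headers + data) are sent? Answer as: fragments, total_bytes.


Max data per non-final fragment = floor((MTU - header)/8)*8 = floor((576 - 20)/8)*8 = floor(556/8)*8 = 552 B
Final fragment needs no 8-byte alignment: it can carry up to MTU - header = 556 B
Non-final fragments needed = ceil((payload - 556) / 552) = ceil(1968/552) = ceil(3.5652) = 4
Number of fragments = 4 + 1 = 5
Fragment sizes (data): 4 * 552 B + 316 B (last, 316 <= 556 OK)
Total bytes sent = payload + n_frags * header = 2524 + 5*20 = 2524 + 100 = 2624 B

5, 2624


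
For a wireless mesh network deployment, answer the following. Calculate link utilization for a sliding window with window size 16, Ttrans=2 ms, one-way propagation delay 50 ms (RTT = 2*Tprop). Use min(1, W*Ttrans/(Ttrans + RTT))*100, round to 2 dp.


Given: W = 16, Ttrans = 2 ms, RTT = 100 ms (= 2 * Tprop, Tprop = 50 ms)
Cycle time = Ttrans + RTT = 2 + 100 = 102 ms (first packet sent until its ACK returns)
W * Ttrans = 16 * 2 = 32 ms of sending per cycle
W * Ttrans / (Ttrans + RTT) = 32 / 102 = 0.313725
U = min(1, 0.313725) = 0.313725
U% = 31.37%

31.37


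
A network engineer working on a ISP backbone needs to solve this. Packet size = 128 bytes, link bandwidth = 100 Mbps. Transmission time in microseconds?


Given: packet = 128 bytes, bandwidth = 100 Mbps
Packet in bits = 128 * 8 = 1024 bits
Bandwidth = 100 * 10^6 = 100000000 bps
Time = 1024 / 100000000 seconds
Time in us = 1024 * 10^6 / 100000000 = 10.24

10.24


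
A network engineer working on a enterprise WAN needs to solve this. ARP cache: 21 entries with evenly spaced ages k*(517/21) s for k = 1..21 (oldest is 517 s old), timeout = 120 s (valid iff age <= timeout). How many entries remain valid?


Ages are k * 517/21 s for k = 1..21 (spacing = 24.6190 s).
Entry k is valid iff k * 517/21 <= 120 iff k <= 21 * 120 / 517 = 4.8743
n_valid = floor(4.8743) = 4
(n_stale = 21 - 4 = 17)

4


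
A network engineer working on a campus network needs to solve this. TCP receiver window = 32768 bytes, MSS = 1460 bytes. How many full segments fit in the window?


Given: RWND = 32768 bytes, MSS = 1460 bytes
Full segments = floor(RWND / MSS)
Full segments = floor(32768 / 1460)
Full segments = floor(22.4438) = 22

22


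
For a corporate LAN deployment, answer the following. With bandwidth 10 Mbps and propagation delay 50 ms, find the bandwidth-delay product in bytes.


Given: bandwidth = 10 Mbps, delay = 50 ms
BDP in bits = 10 * 10^6 * 50 / 1000
BDP in bits = 500000
BDP in bytes = 500000 / 8 = 62500

62500


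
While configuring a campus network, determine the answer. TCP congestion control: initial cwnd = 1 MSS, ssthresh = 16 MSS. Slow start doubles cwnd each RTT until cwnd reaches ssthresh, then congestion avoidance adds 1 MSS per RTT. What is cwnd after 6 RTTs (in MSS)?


RTT 0: cwnd = 1 MSS (initial)
RTT 1: cwnd = 2 MSS (slow start, doubled)
RTT 2: cwnd = 4 MSS (slow start, doubled)
RTT 3: cwnd = 8 MSS (slow start, doubled)
RTT 4: cwnd = 16 MSS (slow start, doubled)
RTT 5: cwnd = 17 MSS (congestion avoidance, +1)
RTT 6: cwnd = 18 MSS (congestion avoidance, +1)

18


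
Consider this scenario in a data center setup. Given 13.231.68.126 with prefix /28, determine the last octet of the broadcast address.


Given: IP = 13.231.68.126, prefix = /28
Host bits = 32 - 28 = 4
Network last octet = 126 AND mask = 112
Host part size = 2^4 - 1 = 15
Broadcast last octet = 112 OR 15 = 127

127


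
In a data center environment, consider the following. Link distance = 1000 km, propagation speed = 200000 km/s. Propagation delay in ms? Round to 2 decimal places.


Given: distance = 1000 km, speed = 200000 km/s
Delay = distance / speed = 1000 / 200000 seconds
Delay in ms = 1000 * 1000 / 200000
Delay = 5.0000 ms
Rounded to 2 dp = 5.00 ms

5.00


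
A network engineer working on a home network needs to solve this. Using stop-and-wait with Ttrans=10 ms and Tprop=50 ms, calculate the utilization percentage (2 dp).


Given: Ttrans = 10 ms, Tprop = 50 ms
RTT = 2 * Tprop = 2 * 50 = 100 ms
U = Ttrans / (Ttrans + RTT)
U = 10 / (10 + 100)
U = 10 / 110 = 0.090909
U% = 9.09%

9.09


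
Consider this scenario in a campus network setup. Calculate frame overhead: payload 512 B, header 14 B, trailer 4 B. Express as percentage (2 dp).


Given: payload = 512 B, header = 14 B, trailer = 4 B
Overhead bytes = header + trailer = 14 + 4 = 18
Total frame = payload + overhead = 512 + 18 = 530
Overhead % = 18 / 530 * 100 = 3.3962% -> 3.40% (2 dp)

3.40


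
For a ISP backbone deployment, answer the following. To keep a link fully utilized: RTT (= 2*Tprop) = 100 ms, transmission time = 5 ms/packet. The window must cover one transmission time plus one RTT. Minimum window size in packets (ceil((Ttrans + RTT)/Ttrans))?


Given: Ttrans = 5 ms, RTT = 100 ms (= 2 * Tprop, Tprop = 50 ms)
Time until first ACK returns = Ttrans + RTT = 5 + 100 = 105 ms
Need W * Ttrans >= Ttrans + RTT  ->  W >= (Ttrans + RTT) / Ttrans
(Ttrans + RTT) / Ttrans = 105 / 5 = 21
W_min = ceil(21) = 21

21


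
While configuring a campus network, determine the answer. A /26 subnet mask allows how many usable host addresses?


Given: subnet mask /26
Host bits = 32 - 26 = 6
Total addresses = 2^6 = 64
Usable hosts = 64 - 2 (network + broadcast) = 62

62


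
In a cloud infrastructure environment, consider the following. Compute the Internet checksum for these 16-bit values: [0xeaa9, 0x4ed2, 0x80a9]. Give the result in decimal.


Given words: [0xeaa9, 0x4ed2, 0x80a9]
Step 1: Sum all words
Raw sum = 60073 + 20178 + 32937 = 113188
Step 2: Fold carry: (47652 + 1) = 47653
One's complement = ~47653 & 0xFFFF = 17882

17882


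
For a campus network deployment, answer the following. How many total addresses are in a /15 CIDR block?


Given: CIDR prefix /15
Host bits = 32 - 15 = 17
Total addresses = 2^17 = 131072

131072


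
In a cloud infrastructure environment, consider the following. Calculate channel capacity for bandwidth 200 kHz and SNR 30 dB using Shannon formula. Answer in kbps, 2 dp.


Given: B = 200 kHz, SNR = 30 dB
SNR linear = 10^(30/10) = 1000
1 + SNR = 1001
log2(1001) = 9.9672262588
C = 200 * 1000 * 9.9672262588 = 1993445.2518 bps
C = 1993.445252 kbps -> 1993.45 kbps (2 dp)

1993.45


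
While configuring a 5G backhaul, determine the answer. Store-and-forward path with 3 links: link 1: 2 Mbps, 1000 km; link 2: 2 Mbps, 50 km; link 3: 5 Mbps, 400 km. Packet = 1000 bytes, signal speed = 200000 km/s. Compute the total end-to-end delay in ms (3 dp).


Packet = 1000 bytes = 8000 bits. Store-and-forward: sum (t_trans + t_prop) per link.
Link 1: t_trans = 8000/(2*10^6) s = 4.0000 ms; t_prop = 1000/200000 s = 5.0000 ms; subtotal = 9.0000 ms
Link 2: t_trans = 8000/(2*10^6) s = 4.0000 ms; t_prop = 50/200000 s = 0.2500 ms; subtotal = 4.2500 ms
Link 3: t_trans = 8000/(5*10^6) s = 1.6000 ms; t_prop = 400/200000 s = 2.0000 ms; subtotal = 3.6000 ms
End-to-end = 9.0000 + 4.2500 + 3.6000 = 16.8500 ms -> 16.850 ms (3 dp)

16.850


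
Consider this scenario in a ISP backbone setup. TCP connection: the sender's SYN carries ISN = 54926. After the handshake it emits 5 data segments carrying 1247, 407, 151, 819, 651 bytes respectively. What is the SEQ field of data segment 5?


The SYN occupies sequence number ISN = 54926, so the first data byte is ISN + 1 = 54927.
SEQ of data segment i = (ISN + 1) + sum of payload sizes of segments 1..i-1.
Segment 1: SEQ = 54927, payload = 1247 bytes
Segment 2: SEQ = 56174, payload = 407 bytes
Segment 3: SEQ = 56581, payload = 151 bytes
Segment 4: SEQ = 56732, payload = 819 bytes
Segment 5: SEQ = 57551, payload = 651 bytes
SEQ of segment 5 = 54927 + 1247 + 407 + 151 + 819 = 57551

57551


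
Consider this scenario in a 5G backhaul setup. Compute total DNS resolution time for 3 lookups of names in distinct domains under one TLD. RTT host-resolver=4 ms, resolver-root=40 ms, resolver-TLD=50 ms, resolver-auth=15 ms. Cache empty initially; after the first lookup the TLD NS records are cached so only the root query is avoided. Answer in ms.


Lookup 1 (cold cache): local + root + TLD + auth = 4 + 40 + 50 + 15 = 109 ms
Lookups 2..3 (TLD NS cached -> skip root; new domain -> still ask TLD and auth): local + TLD + auth = 4 + 50 + 15 = 69 ms each
Remaining 2 lookups: 2 * 69 = 138 ms
Total = 109 + 138 = 247 ms

247


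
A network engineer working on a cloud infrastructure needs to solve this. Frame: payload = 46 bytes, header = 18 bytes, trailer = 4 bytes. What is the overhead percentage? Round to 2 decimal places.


Given: payload = 46 B, header = 18 B, trailer = 4 B
Overhead bytes = header + trailer = 18 + 4 = 22
Total frame = payload + overhead = 46 + 22 = 68
Overhead % = 22 / 68 * 100 = 32.3529% -> 32.35% (2 dp)

32.35


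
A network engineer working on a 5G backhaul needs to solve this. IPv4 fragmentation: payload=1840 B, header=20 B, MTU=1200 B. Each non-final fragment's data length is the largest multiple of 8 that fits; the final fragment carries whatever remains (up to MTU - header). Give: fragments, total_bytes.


Max data per non-final fragment = floor((MTU - header)/8)*8 = floor((1200 - 20)/8)*8 = floor(1180/8)*8 = 1176 B
Final fragment needs no 8-byte alignment: it can carry up to MTU - header = 1180 B
Non-final fragments needed = ceil((payload - 1180) / 1176) = ceil(660/1176) = ceil(0.5612) = 1
Number of fragments = 1 + 1 = 2
Fragment sizes (data): 1 * 1176 B + 664 B (last, 664 <= 1180 OK)
Total bytes sent = payload + n_frags * header = 1840 + 2*20 = 1840 + 40 = 1880 B

2, 1880


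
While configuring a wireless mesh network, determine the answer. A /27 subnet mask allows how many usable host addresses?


Given: subnet mask /27
Host bits = 32 - 27 = 5
Total addresses = 2^5 = 32
Usable hosts = 32 - 2 (network + broadcast) = 30

30


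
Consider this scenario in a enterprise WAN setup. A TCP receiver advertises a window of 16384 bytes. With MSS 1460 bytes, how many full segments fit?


Given: RWND = 16384 bytes, MSS = 1460 bytes
Full segments = floor(RWND / MSS)
Full segments = floor(16384 / 1460)
Full segments = floor(11.2219) = 11

11


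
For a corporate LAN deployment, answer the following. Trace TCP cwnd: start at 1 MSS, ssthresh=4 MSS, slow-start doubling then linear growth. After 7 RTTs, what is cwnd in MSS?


RTT 0: cwnd = 1 MSS (initial)
RTT 1: cwnd = 2 MSS (slow start, doubled)
RTT 2: cwnd = 4 MSS (slow start, doubled)
RTT 3: cwnd = 5 MSS (congestion avoidance, +1)
RTT 4: cwnd = 6 MSS (congestion avoidance, +1)
RTT 5: cwnd = 7 MSS (congestion avoidance, +1)
RTT 6: cwnd = 8 MSS (congestion avoidance, +1)
RTT 7: cwnd = 9 MSS (congestion avoidance, +1)

9


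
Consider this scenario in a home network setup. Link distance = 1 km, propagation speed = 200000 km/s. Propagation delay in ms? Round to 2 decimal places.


Given: distance = 1 km, speed = 200000 km/s
Delay = distance / speed = 1 / 200000 seconds
Delay in ms = 1 * 1000 / 200000
Delay = 0.0050 ms
Rounded to 2 dp = 0.01 ms

0.01


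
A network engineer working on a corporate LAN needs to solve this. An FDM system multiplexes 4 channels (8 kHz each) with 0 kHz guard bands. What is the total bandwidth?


Given: 4 channels, 8 kHz each, guard = 0 kHz
Channel bandwidth = 4 * 8 = 32 kHz
Guard bands = 3 gaps * 0 kHz = 0 kHz
Total = 32 + 0 = 32 kHz

32


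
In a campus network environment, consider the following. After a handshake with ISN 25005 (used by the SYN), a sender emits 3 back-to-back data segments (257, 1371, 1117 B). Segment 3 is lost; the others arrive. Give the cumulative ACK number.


SYN uses sequence number 25005; first data byte = ISN + 1 = 25006.
Segment 1: SEQ = 25006, len = 257 B, covers [25006, 25262]
Segment 2: SEQ = 25263, len = 1371 B, covers [25263, 26633]
Segment 3: SEQ = 26634, len = 1117 B, covers [26634, 27750] [LOST]
In-order data received: bytes [25006, 26633] (segments 1..2).
Segment 3 missing -> gap begins at byte 26634.
Cumulative ACK = next expected in-order byte = 25006 + 257 + 1371 = 26634

26634


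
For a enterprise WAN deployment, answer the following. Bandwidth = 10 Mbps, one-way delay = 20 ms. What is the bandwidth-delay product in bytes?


Given: bandwidth = 10 Mbps, delay = 20 ms
BDP in bits = 10 * 10^6 * 20 / 1000
BDP in bits = 200000
BDP in bytes = 200000 / 8 = 25000

25000


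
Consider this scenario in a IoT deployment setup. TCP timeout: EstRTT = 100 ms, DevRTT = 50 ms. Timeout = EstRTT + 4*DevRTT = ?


Given: EstRTT = 100 ms, DevRTT = 50 ms
Timeout = EstRTT + 4 * DevRTT
4 * DevRTT = 4 * 50 = 200
Timeout = 100 + 200 = 300 ms

300


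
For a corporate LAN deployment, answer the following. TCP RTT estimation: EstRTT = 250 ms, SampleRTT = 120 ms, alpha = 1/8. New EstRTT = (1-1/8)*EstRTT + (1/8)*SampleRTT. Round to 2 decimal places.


Given: EstRTT = 250 ms, SampleRTT = 120 ms, alpha = 1/8
New EstRTT = (1 - alpha) * EstRTT + alpha * SampleRTT
(7/8) * 250 = 218.75
(1/8) * 120 = 15
New EstRTT = 218.75 + 15 = 233.75 ms -> 233.75 ms (2 dp)

233.75


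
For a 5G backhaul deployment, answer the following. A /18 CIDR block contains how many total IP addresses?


Given: CIDR prefix /18
Host bits = 32 - 18 = 14
Total addresses = 2^14 = 16384

16384


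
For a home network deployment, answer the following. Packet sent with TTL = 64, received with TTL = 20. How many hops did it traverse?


Given: initial TTL = 64, received TTL = 20
Hops = initial TTL - received TTL
Hops = 64 - 20 = 44

44


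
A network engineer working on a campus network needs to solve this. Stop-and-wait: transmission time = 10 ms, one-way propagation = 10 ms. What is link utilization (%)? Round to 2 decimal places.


Given: Ttrans = 10 ms, Tprop = 10 ms
RTT = 2 * Tprop = 2 * 10 = 20 ms
U = Ttrans / (Ttrans + RTT)
U = 10 / (10 + 20)
U = 10 / 30 = 0.333333
U% = 33.33%

33.33


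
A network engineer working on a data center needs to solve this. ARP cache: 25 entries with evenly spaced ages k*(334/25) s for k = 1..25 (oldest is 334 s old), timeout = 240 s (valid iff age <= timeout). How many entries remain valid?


Ages are k * 334/25 s for k = 1..25 (spacing = 13.3600 s).
Entry k is valid iff k * 334/25 <= 240 iff k <= 25 * 240 / 334 = 17.9641
n_valid = floor(17.9641) = 17
(n_stale = 25 - 17 = 8)

17


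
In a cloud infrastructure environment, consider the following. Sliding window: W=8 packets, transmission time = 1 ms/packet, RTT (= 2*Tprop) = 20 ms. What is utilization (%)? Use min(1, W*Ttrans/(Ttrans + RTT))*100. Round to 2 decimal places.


Given: W = 8, Ttrans = 1 ms, RTT = 20 ms (= 2 * Tprop, Tprop = 10 ms)
Cycle time = Ttrans + RTT = 1 + 20 = 21 ms (first packet sent until its ACK returns)
W * Ttrans = 8 * 1 = 8 ms of sending per cycle
W * Ttrans / (Ttrans + RTT) = 8 / 21 = 0.380952
U = min(1, 0.380952) = 0.380952
U% = 38.10%

38.10


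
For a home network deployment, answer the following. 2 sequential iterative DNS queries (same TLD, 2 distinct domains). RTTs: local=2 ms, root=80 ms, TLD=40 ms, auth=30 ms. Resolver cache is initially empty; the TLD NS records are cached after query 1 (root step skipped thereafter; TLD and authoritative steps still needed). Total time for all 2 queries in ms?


Lookup 1 (cold cache): local + root + TLD + auth = 2 + 80 + 40 + 30 = 152 ms
Lookups 2..2 (TLD NS cached -> skip root; new domain -> still ask TLD and auth): local + TLD + auth = 2 + 40 + 30 = 72 ms each
Remaining 1 lookups: 1 * 72 = 72 ms
Total = 152 + 72 = 224 ms

224


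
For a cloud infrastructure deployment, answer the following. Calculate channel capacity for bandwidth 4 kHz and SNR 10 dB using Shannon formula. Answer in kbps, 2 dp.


Given: B = 4 kHz, SNR = 10 dB
SNR linear = 10^(10/10) = 10
1 + SNR = 11
log2(11) = 3.4594316186
C = 4 * 1000 * 3.4594316186 = 13837.7265 bps
C = 13.837726 kbps -> 13.84 kbps (2 dp)

13.84


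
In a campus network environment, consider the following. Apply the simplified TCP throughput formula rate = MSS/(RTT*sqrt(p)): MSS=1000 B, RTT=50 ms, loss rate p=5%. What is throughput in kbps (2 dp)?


Given: MSS = 1000 bytes, RTT = 50 ms, loss = 5%
RTT in seconds = 50 / 1000 = 0.05
Loss rate = 5% = 0.05
sqrt(loss) = sqrt(0.05) = 0.223606797750
Throughput (bytes/s) = 1000 / (0.05 * 0.223606797750) = 89442.7191
Throughput (kbps) = 89442.7191 * 8 / 1000 = 715.541753 -> 715.54 kbps (2 dp)

715.54


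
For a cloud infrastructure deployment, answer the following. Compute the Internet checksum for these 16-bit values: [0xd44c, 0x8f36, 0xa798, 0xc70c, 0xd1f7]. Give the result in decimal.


Given words: [0xd44c, 0x8f36, 0xa798, 0xc70c, 0xd1f7]
Step 1: Sum all words
Raw sum = 54348 + 36662 + 42904 + 50956 + 53751 = 238621
Step 2: Fold carry: (42013 + 3) = 42016
One's complement = ~42016 & 0xFFFF = 23519

23519


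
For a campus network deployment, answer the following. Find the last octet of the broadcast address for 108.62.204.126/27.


Given: IP = 108.62.204.126, prefix = /27
Host bits = 32 - 27 = 5
Network last octet = 126 AND mask = 96
Host part size = 2^5 - 1 = 31
Broadcast last octet = 96 OR 31 = 127

127


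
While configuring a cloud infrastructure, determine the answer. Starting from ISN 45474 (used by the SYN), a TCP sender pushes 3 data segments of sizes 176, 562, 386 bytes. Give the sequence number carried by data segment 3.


The SYN occupies sequence number ISN = 45474, so the first data byte is ISN + 1 = 45475.
SEQ of data segment i = (ISN + 1) + sum of payload sizes of segments 1..i-1.
Segment 1: SEQ = 45475, payload = 176 bytes
Segment 2: SEQ = 45651, payload = 562 bytes
Segment 3: SEQ = 46213, payload = 386 bytes
SEQ of segment 3 = 45475 + 176 + 562 = 46213

46213


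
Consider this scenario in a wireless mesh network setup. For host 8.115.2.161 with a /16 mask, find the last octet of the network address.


Given: IP = 8.115.2.161, prefix = /16
Subnet mask = 255.255.0.0
Last octet of IP: 161
Last octet of mask: 0
Network last octet = 161 AND 0 = 0

0


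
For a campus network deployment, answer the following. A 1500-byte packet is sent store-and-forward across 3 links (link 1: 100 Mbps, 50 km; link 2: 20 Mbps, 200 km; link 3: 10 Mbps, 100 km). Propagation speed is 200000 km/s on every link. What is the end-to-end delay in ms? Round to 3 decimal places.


Packet = 1500 bytes = 12000 bits. Store-and-forward: sum (t_trans + t_prop) per link.
Link 1: t_trans = 12000/(100*10^6) s = 0.1200 ms; t_prop = 50/200000 s = 0.2500 ms; subtotal = 0.3700 ms
Link 2: t_trans = 12000/(20*10^6) s = 0.6000 ms; t_prop = 200/200000 s = 1.0000 ms; subtotal = 1.6000 ms
Link 3: t_trans = 12000/(10*10^6) s = 1.2000 ms; t_prop = 100/200000 s = 0.5000 ms; subtotal = 1.7000 ms
End-to-end = 0.3700 + 1.6000 + 1.7000 = 3.6700 ms -> 3.670 ms (3 dp)

3.670


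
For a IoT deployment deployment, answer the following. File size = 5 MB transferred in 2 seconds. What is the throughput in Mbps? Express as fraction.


Given: file = 5 MB, time = 2 s
File in Mb = 5 * 8 = 40 Mb
Throughput = 40 / 2 Mbps
Throughput = 20 Mbps

20


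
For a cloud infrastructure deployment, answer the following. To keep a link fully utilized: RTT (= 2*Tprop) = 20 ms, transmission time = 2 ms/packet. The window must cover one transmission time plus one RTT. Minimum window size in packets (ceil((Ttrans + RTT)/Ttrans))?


Given: Ttrans = 2 ms, RTT = 20 ms (= 2 * Tprop, Tprop = 10 ms)
Time until first ACK returns = Ttrans + RTT = 2 + 20 = 22 ms
Need W * Ttrans >= Ttrans + RTT  ->  W >= (Ttrans + RTT) / Ttrans
(Ttrans + RTT) / Ttrans = 22 / 2 = 11
W_min = ceil(11) = 11

11


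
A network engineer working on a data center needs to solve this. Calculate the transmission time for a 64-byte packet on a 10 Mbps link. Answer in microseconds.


Given: packet = 64 bytes, bandwidth = 10 Mbps
Packet in bits = 64 * 8 = 512 bits
Bandwidth = 10 * 10^6 = 10000000 bps
Time = 512 / 10000000 seconds
Time in us = 512 * 10^6 / 10000000 = 51.2

51.2


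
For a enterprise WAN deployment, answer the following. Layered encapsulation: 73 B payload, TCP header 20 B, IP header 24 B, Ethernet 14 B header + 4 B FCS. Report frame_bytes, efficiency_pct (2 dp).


TCP segment = 73 + 20 = 93 B
IP packet = 93 + 24 = 117 B
Ethernet frame = 117 + 14 + 4 = 135 B
Efficiency = app / frame = 73 / 135 = 0.540741 = 54.0741% -> 54.07% (2 dp)

135, 54.07


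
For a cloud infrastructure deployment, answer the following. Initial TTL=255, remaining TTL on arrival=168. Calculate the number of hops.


Given: initial TTL = 255, received TTL = 168
Hops = initial TTL - received TTL
Hops = 255 - 168 = 87

87


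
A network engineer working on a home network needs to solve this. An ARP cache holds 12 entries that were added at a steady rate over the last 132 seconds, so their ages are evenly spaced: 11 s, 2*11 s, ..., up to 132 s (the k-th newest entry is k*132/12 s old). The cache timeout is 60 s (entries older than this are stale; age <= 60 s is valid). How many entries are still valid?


Ages are k * 132/12 s for k = 1..12 (spacing = 11.0000 s).
Entry k is valid iff k * 132/12 <= 60 iff k <= 12 * 60 / 132 = 5.4545
n_valid = floor(5.4545) = 5
(n_stale = 12 - 5 = 7)

5


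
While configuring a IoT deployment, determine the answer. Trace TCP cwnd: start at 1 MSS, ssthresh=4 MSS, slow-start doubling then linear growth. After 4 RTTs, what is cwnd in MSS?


RTT 0: cwnd = 1 MSS (initial)
RTT 1: cwnd = 2 MSS (slow start, doubled)
RTT 2: cwnd = 4 MSS (slow start, doubled)
RTT 3: cwnd = 5 MSS (congestion avoidance, +1)
RTT 4: cwnd = 6 MSS (congestion avoidance, +1)

6


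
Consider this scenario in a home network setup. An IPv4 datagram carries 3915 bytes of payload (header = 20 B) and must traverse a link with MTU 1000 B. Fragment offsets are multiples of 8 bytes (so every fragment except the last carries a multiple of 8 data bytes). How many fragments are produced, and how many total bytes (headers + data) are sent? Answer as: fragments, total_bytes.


Max data per non-final fragment = floor((MTU - header)/8)*8 = floor((1000 - 20)/8)*8 = floor(980/8)*8 = 976 B
Final fragment needs no 8-byte alignment: it can carry up to MTU - header = 980 B
Non-final fragments needed = ceil((payload - 980) / 976) = ceil(2935/976) = ceil(3.0072) = 4
Number of fragments = 4 + 1 = 5
Fragment sizes (data): 4 * 976 B + 11 B (last, 11 <= 980 OK)
Total bytes sent = payload + n_frags * header = 3915 + 5*20 = 3915 + 100 = 4015 B

5, 4015


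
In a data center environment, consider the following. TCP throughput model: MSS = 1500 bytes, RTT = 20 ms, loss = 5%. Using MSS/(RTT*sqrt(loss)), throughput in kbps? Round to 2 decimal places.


Given: MSS = 1500 bytes, RTT = 20 ms, loss = 5%
RTT in seconds = 20 / 1000 = 0.02
Loss rate = 5% = 0.05
sqrt(loss) = sqrt(0.05) = 0.223606797750
Throughput (bytes/s) = 1500 / (0.02 * 0.223606797750) = 335410.1966
Throughput (kbps) = 335410.1966 * 8 / 1000 = 2683.281573 -> 2683.28 kbps (2 dp)

2683.28


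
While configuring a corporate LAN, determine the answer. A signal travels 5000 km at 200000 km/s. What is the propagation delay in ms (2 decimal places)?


Given: distance = 5000 km, speed = 200000 km/s
Delay = distance / speed = 5000 / 200000 seconds
Delay in ms = 5000 * 1000 / 200000
Delay = 25.0000 ms
Rounded to 2 dp = 25.00 ms

25.00


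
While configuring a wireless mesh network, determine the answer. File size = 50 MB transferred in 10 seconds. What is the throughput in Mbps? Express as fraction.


Given: file = 50 MB, time = 10 s
File in Mb = 50 * 8 = 400 Mb
Throughput = 400 / 10 Mbps
Throughput = 40 Mbps

40


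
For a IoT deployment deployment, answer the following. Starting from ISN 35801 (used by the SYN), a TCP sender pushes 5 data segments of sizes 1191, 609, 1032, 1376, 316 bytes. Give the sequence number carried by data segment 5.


The SYN occupies sequence number ISN = 35801, so the first data byte is ISN + 1 = 35802.
SEQ of data segment i = (ISN + 1) + sum of payload sizes of segments 1..i-1.
Segment 1: SEQ = 35802, payload = 1191 bytes
Segment 2: SEQ = 36993, payload = 609 bytes
Segment 3: SEQ = 37602, payload = 1032 bytes
Segment 4: SEQ = 38634, payload = 1376 bytes
Segment 5: SEQ = 40010, payload = 316 bytes
SEQ of segment 5 = 35802 + 1191 + 609 + 1032 + 1376 = 40010

40010


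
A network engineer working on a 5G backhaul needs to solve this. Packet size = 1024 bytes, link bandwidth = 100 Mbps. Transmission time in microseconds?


Given: packet = 1024 bytes, bandwidth = 100 Mbps
Packet in bits = 1024 * 8 = 8192 bits
Bandwidth = 100 * 10^6 = 100000000 bps
Time = 8192 / 100000000 seconds
Time in us = 8192 * 10^6 / 100000000 = 81.92

81.92


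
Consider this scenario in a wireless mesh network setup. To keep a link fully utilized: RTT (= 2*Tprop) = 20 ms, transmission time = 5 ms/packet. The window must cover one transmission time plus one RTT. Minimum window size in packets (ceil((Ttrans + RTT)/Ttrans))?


Given: Ttrans = 5 ms, RTT = 20 ms (= 2 * Tprop, Tprop = 10 ms)
Time until first ACK returns = Ttrans + RTT = 5 + 20 = 25 ms
Need W * Ttrans >= Ttrans + RTT  ->  W >= (Ttrans + RTT) / Ttrans
(Ttrans + RTT) / Ttrans = 25 / 5 = 5
W_min = ceil(5) = 5

5


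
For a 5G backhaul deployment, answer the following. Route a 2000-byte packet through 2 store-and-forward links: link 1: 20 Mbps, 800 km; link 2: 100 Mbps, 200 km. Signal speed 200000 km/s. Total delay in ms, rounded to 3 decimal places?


Packet = 2000 bytes = 16000 bits. Store-and-forward: sum (t_trans + t_prop) per link.
Link 1: t_trans = 16000/(20*10^6) s = 0.8000 ms; t_prop = 800/200000 s = 4.0000 ms; subtotal = 4.8000 ms
Link 2: t_trans = 16000/(100*10^6) s = 0.1600 ms; t_prop = 200/200000 s = 1.0000 ms; subtotal = 1.1600 ms
End-to-end = 4.8000 + 1.1600 = 5.9600 ms -> 5.960 ms (3 dp)

5.960


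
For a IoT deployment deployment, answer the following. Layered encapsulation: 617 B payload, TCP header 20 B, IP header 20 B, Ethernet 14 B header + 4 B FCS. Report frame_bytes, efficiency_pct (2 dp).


TCP segment = 617 + 20 = 637 B
IP packet = 637 + 20 = 657 B
Ethernet frame = 657 + 14 + 4 = 675 B
Efficiency = app / frame = 617 / 675 = 0.914074 = 91.4074% -> 91.41% (2 dp)

675, 91.41


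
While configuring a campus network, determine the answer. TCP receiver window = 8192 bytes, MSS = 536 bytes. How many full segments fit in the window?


Given: RWND = 8192 bytes, MSS = 536 bytes
Full segments = floor(RWND / MSS)
Full segments = floor(8192 / 536)
Full segments = floor(15.2836) = 15

15


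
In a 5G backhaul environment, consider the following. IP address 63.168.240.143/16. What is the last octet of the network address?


Given: IP = 63.168.240.143, prefix = /16
Subnet mask = 255.255.0.0
Last octet of IP: 143
Last octet of mask: 0
Network last octet = 143 AND 0 = 0

0


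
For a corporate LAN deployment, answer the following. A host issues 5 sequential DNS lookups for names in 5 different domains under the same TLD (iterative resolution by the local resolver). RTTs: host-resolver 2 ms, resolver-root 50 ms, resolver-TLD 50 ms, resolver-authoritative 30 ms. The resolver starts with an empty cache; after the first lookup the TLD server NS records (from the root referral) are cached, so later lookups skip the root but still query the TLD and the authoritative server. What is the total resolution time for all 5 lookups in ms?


Lookup 1 (cold cache): local + root + TLD + auth = 2 + 50 + 50 + 30 = 132 ms
Lookups 2..5 (TLD NS cached -> skip root; new domain -> still ask TLD and auth): local + TLD + auth = 2 + 50 + 30 = 82 ms each
Remaining 4 lookups: 4 * 82 = 328 ms
Total = 132 + 328 = 460 ms

460


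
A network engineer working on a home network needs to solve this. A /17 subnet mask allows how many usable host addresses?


Given: subnet mask /17
Host bits = 32 - 17 = 15
Total addresses = 2^15 = 32768
Usable hosts = 32768 - 2 (network + broadcast) = 32766

32766


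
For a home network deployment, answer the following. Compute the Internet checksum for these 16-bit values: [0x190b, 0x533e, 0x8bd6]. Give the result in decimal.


Given words: [0x190b, 0x533e, 0x8bd6]
Step 1: Sum all words
Raw sum = 6411 + 21310 + 35798 = 63519
One's complement = ~63519 & 0xFFFF = 2016

2016


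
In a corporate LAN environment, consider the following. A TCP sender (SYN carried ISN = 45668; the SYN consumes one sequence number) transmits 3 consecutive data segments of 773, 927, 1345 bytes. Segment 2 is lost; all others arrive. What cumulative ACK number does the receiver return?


SYN uses sequence number 45668; first data byte = ISN + 1 = 45669.
Segment 1: SEQ = 45669, len = 773 B, covers [45669, 46441]
Segment 2: SEQ = 46442, len = 927 B, covers [46442, 47368] [LOST]
Segment 3: SEQ = 47369, len = 1345 B, covers [47369, 48713]
In-order data received: bytes [45669, 46441] (segments 1..1).
Segment 2 missing -> gap begins at byte 46442; later segments buffered out of order.
Cumulative ACK = next expected in-order byte = 45669 + 773 = 46442

46442


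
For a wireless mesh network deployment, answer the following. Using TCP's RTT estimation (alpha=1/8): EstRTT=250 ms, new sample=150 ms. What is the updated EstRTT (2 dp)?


Given: EstRTT = 250 ms, SampleRTT = 150 ms, alpha = 1/8
New EstRTT = (1 - alpha) * EstRTT + alpha * SampleRTT
(7/8) * 250 = 218.75
(1/8) * 150 = 18.75
New EstRTT = 218.75 + 18.75 = 237.5 ms -> 237.50 ms (2 dp)

237.50


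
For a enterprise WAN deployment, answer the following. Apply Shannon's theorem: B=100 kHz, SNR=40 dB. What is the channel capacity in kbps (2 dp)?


Given: B = 100 kHz, SNR = 40 dB
SNR linear = 10^(40/10) = 10000
1 + SNR = 10001
log2(10001) = 13.2878566418
C = 100 * 1000 * 13.2878566418 = 1328785.6642 bps
C = 1328.785664 kbps -> 1328.79 kbps (2 dp)

1328.79


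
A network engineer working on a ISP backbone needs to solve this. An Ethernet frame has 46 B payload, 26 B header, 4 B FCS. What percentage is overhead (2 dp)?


Given: payload = 46 B, header = 26 B, trailer = 4 B
Overhead bytes = header + trailer = 26 + 4 = 30
Total frame = payload + overhead = 46 + 30 = 76
Overhead % = 30 / 76 * 100 = 39.4737% -> 39.47% (2 dp)

39.47


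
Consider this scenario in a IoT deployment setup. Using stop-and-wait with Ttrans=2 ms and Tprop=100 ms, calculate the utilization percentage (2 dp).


Given: Ttrans = 2 ms, Tprop = 100 ms
RTT = 2 * Tprop = 2 * 100 = 200 ms
U = Ttrans / (Ttrans + RTT)
U = 2 / (2 + 200)
U = 2 / 202 = 0.009901
U% = 0.99%

0.99


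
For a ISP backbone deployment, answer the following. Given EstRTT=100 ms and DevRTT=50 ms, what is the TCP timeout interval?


Given: EstRTT = 100 ms, DevRTT = 50 ms
Timeout = EstRTT + 4 * DevRTT
4 * DevRTT = 4 * 50 = 200
Timeout = 100 + 200 = 300 ms

300


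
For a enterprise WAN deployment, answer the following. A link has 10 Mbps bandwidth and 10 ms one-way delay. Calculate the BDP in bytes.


Given: bandwidth = 10 Mbps, delay = 10 ms
BDP in bits = 10 * 10^6 * 10 / 1000
BDP in bits = 100000
BDP in bytes = 100000 / 8 = 12500

12500


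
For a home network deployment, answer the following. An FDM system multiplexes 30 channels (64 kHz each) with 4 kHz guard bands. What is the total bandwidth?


Given: 30 channels, 64 kHz each, guard = 4 kHz
Channel bandwidth = 30 * 64 = 1920 kHz
Guard bands = 29 gaps * 4 kHz = 116 kHz
Total = 1920 + 116 = 2036 kHz

2036


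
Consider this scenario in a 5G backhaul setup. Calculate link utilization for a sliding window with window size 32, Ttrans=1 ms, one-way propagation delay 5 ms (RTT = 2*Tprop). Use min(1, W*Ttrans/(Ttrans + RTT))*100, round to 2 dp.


Given: W = 32, Ttrans = 1 ms, RTT = 10 ms (= 2 * Tprop, Tprop = 5 ms)
Cycle time = Ttrans + RTT = 1 + 10 = 11 ms (first packet sent until its ACK returns)
W * Ttrans = 32 * 1 = 32 ms of sending per cycle
W * Ttrans / (Ttrans + RTT) = 32 / 11 = 2.909091
U = min(1, 2.909091) = 1.000000
U% = 100.00%

100.00


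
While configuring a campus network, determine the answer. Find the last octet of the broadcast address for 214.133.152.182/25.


Given: IP = 214.133.152.182, prefix = /25
Host bits = 32 - 25 = 7
Network last octet = 182 AND mask = 128
Host part size = 2^7 - 1 = 127
Broadcast last octet = 128 OR 127 = 255

255


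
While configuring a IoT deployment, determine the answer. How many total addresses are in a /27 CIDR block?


Given: CIDR prefix /27
Host bits = 32 - 27 = 5
Total addresses = 2^5 = 32

32


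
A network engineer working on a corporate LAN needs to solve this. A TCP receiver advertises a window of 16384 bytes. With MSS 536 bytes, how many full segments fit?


Given: RWND = 16384 bytes, MSS = 536 bytes
Full segments = floor(RWND / MSS)
Full segments = floor(16384 / 536)
Full segments = floor(30.5672) = 30

30


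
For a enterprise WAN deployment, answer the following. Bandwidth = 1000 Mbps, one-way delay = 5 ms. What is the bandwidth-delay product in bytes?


Given: bandwidth = 1000 Mbps, delay = 5 ms
BDP in bits = 1000 * 10^6 * 5 / 1000
BDP in bits = 5000000
BDP in bytes = 5000000 / 8 = 625000

625000


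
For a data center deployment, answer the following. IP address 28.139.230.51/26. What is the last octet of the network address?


Given: IP = 28.139.230.51, prefix = /26
Subnet mask = 255.255.255.192
Last octet of IP: 51
Last octet of mask: 192
Network last octet = 51 AND 192 = 0

0


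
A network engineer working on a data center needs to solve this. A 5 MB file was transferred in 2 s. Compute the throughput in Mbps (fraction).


Given: file = 5 MB, time = 2 s
File in Mb = 5 * 8 = 40 Mb
Throughput = 40 / 2 Mbps
Throughput = 20 Mbps

20


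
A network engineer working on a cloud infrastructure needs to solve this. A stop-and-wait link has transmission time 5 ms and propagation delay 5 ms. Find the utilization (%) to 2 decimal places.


Given: Ttrans = 5 ms, Tprop = 5 ms
RTT = 2 * Tprop = 2 * 5 = 10 ms
U = Ttrans / (Ttrans + RTT)
U = 5 / (5 + 10)
U = 5 / 15 = 0.333333
U% = 33.33%

33.33


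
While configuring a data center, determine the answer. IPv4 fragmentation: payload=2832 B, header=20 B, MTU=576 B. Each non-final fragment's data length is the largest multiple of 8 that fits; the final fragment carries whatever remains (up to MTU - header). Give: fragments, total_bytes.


Max data per non-final fragment = floor((MTU - header)/8)*8 = floor((576 - 20)/8)*8 = floor(556/8)*8 = 552 B
Final fragment needs no 8-byte alignment: it can carry up to MTU - header = 556 B
Non-final fragments needed = ceil((payload - 556) / 552) = ceil(2276/552) = ceil(4.1232) = 5
Number of fragments = 5 + 1 = 6
Fragment sizes (data): 5 * 552 B + 72 B (last, 72 <= 556 OK)
Total bytes sent = payload + n_frags * header = 2832 + 6*20 = 2832 + 120 = 2952 B

6, 2952


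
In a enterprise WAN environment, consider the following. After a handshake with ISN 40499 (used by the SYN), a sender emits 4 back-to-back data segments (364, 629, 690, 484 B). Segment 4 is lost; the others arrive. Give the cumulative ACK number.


SYN uses sequence number 40499; first data byte = ISN + 1 = 40500.
Segment 1: SEQ = 40500, len = 364 B, covers [40500, 40863]
Segment 2: SEQ = 40864, len = 629 B, covers [40864, 41492]
Segment 3: SEQ = 41493, len = 690 B, covers [41493, 42182]
Segment 4: SEQ = 42183, len = 484 B, covers [42183, 42666] [LOST]
In-order data received: bytes [40500, 42182] (segments 1..3).
Segment 4 missing -> gap begins at byte 42183.
Cumulative ACK = next expected in-order byte = 40500 + 364 + 629 + 690 = 42183

42183


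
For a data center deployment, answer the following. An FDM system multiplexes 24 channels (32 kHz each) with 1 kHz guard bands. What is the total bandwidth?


Given: 24 channels, 32 kHz each, guard = 1 kHz
Channel bandwidth = 24 * 32 = 768 kHz
Guard bands = 23 gaps * 1 kHz = 23 kHz
Total = 768 + 23 = 791 kHz

791


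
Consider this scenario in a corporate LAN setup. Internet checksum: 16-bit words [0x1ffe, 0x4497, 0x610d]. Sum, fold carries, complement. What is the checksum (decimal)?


Given words: [0x1ffe, 0x4497, 0x610d]
Step 1: Sum all words
Raw sum = 8190 + 17559 + 24845 = 50594
One's complement = ~50594 & 0xFFFF = 14941

14941


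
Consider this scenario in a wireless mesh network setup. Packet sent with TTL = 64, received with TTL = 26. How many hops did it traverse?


Given: initial TTL = 64, received TTL = 26
Hops = initial TTL - received TTL
Hops = 64 - 26 = 38

38


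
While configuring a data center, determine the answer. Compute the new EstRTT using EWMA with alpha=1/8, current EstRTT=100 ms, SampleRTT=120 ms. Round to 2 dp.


Given: EstRTT = 100 ms, SampleRTT = 120 ms, alpha = 1/8
New EstRTT = (1 - alpha) * EstRTT + alpha * SampleRTT
(7/8) * 100 = 87.5
(1/8) * 120 = 15
New EstRTT = 87.5 + 15 = 102.5 ms -> 102.50 ms (2 dp)

102.50


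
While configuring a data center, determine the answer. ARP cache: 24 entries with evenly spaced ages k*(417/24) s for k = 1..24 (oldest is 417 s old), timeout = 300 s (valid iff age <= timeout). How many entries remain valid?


Ages are k * 417/24 s for k = 1..24 (spacing = 17.3750 s).
Entry k is valid iff k * 417/24 <= 300 iff k <= 24 * 300 / 417 = 17.2662
n_valid = floor(17.2662) = 17
(n_stale = 24 - 17 = 7)

17


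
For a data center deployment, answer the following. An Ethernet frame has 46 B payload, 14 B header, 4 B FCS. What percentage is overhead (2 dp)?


Given: payload = 46 B, header = 14 B, trailer = 4 B
Overhead bytes = header + trailer = 14 + 4 = 18
Total frame = payload + overhead = 46 + 18 = 64
Overhead % = 18 / 64 * 100 = 28.1250% -> 28.13% (2 dp)

28.13
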